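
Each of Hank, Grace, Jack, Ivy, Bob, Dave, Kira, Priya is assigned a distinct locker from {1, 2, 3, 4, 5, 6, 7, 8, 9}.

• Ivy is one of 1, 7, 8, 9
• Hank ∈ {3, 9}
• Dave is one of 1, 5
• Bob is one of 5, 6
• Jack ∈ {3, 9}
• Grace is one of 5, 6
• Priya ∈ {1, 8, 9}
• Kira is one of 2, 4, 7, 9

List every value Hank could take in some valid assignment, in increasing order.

3, 9

The 2 variables Hank and Jack are confined to {3, 9}, which locks those values in; drop them from Ivy, Kira, Priya.
Grace and Bob between them cover only {5, 6} — a naked pair. Remove those values from Dave.
Dave has just one choice, so Dave = 1. Eliminate 1 elsewhere: Ivy, Priya.
Priya's domain is down to {8}, so Priya = 8. Remove 8 from Ivy.
Ivy must be 7 (only option left). So Kira can't be 7.
No further eliminations apply; Hank can still be any of 3, 9.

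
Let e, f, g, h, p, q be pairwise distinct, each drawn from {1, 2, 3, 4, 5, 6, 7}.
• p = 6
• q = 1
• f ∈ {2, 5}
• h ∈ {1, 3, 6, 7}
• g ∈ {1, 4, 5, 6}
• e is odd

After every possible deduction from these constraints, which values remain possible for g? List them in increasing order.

4, 5

p's domain is down to {6}, so p = 6. Strike 6 from g, h.
q's domain is down to {1}, so q = 1. So e, g, h can't be 1.
No further eliminations apply; g can still be any of 4, 5.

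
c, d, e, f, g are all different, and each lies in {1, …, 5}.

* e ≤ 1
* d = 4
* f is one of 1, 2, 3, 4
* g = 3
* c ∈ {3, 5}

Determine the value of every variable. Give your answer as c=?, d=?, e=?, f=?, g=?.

d's domain is down to {4}, so d = 4. Eliminate 4 elsewhere: f.
e has just one choice, so e = 1. Remove 1 from f.
g has just one choice, so g = 3. Eliminate 3 elsewhere: c, f.
c's domain is down to {5}, so c = 5.
f's domain is down to {2}, so f = 2.

c=5, d=4, e=1, f=2, g=3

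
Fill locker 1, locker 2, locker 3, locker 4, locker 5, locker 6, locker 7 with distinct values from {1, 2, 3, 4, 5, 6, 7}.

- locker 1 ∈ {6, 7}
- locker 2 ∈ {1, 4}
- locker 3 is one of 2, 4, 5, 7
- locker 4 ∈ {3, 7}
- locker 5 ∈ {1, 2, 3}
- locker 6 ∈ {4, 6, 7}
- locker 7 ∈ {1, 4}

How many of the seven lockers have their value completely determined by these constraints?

Among the 7 variables, 5 fits only locker 3 (and all 7 values in {1, 2, 3, 4, 5, 6, 7} must be used), so locker 3 = 5.
The 6 still-open variables draw from only 6 values {1, 2, 3, 4, 6, 7}, so each is used; only locker 5 can be 2, hence locker 5 = 2.
The 5 still-open variables together cover exactly {1, 3, 4, 6, 7} — 5 values for 5 variables — and 3 appears only in locker 4's list, so locker 4 = 3.
locker 2 and locker 7 share exactly the 2 values {1, 4}; by pigeonhole those values go to them, so strike 1, 4 from locker 6.
Determined: locker 3=5, locker 4=3, locker 5=2. The other lockers each still have more than one consistent value. That makes 3.

3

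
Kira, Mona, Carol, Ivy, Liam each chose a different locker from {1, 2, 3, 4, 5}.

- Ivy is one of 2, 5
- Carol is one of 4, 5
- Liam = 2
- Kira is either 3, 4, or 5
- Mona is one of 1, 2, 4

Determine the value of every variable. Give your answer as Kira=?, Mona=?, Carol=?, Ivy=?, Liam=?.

Kira=3, Mona=1, Carol=4, Ivy=5, Liam=2

Liam's domain is down to {2}, so Liam = 2. Strike 2 from Mona, Ivy.
Ivy has just one choice, so Ivy = 5. Eliminate 5 elsewhere: Kira, Carol.
That leaves Carol = 4. Strike 4 from Kira, Mona.
That leaves Kira = 3.
Mona's domain is down to {1}, so Mona = 1.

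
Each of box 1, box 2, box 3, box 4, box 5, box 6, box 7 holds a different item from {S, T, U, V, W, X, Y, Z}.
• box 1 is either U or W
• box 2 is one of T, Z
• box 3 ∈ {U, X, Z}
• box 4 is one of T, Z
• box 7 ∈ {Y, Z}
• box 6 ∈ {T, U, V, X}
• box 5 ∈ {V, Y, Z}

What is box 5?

The 7 variables draw from only 7 values {T, U, V, W, X, Y, Z}, so each is used; only box 1 can be W, hence box 1 = W.
box 2 and box 4 share exactly the 2 values {T, Z}; by pigeonhole those values go to them, so strike T, Z from box 3, box 5, box 6, box 7.
box 7's domain is down to {Y}, so box 7 = Y. Strike Y from box 5.
So box 5 = V.

V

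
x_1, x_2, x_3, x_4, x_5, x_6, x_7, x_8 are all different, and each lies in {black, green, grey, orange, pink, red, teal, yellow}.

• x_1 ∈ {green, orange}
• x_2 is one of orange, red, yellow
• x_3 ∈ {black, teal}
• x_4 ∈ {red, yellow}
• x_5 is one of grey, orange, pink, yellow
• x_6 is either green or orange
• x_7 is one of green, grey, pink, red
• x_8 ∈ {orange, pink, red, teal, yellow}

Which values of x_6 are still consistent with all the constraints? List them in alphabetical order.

green, orange

Among the 8 variables, black fits only x_3 (and all 8 values in {black, green, grey, orange, pink, red, teal, yellow} must be used), so x_3 = black.
The 7 still-open variables draw from only 7 values {green, grey, orange, pink, red, teal, yellow}, so each is used; only x_8 can be teal, hence x_8 = teal.
x_1 and x_6 between them cover only {green, orange} — a naked pair. Remove those values from x_2, x_5, x_7.
x_2 and x_4 share exactly the 2 values {red, yellow}; by pigeonhole those values go to them, so strike red, yellow from x_5, x_7.
No further eliminations apply; x_6 can still be any of green, orange.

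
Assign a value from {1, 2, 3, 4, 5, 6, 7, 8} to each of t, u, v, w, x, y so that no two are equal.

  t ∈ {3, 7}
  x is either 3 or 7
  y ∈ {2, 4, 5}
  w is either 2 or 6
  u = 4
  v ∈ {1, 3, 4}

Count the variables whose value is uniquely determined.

u has just one choice, so u = 4. Eliminate 4 elsewhere: v, y.
The 2 variables t and x are confined to {3, 7}, which locks those values in; drop them from v.
v's domain is down to {1}, so v = 1.
Determined: u=4, v=1. The other variables each still have more than one consistent value. That makes 2.

2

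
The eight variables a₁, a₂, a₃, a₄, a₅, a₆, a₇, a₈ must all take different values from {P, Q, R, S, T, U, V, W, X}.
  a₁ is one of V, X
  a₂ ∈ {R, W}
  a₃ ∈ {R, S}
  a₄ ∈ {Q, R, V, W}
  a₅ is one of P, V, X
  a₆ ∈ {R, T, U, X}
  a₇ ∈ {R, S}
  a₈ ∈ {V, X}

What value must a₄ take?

The 2 variables a₁ and a₈ are confined to {V, X}, which locks those values in; drop them from a₄, a₅, a₆.
a₅'s domain is down to {P}, so a₅ = P.
a₃ and a₇ between them cover only {R, S} — a naked pair. Remove those values from a₂, a₄, a₆.
That leaves a₂ = W. Strike W from a₄.
So a₄ = Q.

Q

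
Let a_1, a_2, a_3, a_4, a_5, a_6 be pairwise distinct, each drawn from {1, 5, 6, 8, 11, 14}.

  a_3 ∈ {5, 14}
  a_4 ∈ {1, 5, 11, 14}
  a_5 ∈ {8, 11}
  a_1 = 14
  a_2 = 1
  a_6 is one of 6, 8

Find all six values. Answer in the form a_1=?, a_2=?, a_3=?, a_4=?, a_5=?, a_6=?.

a_1=14, a_2=1, a_3=5, a_4=11, a_5=8, a_6=6

a_1 has just one choice, so a_1 = 14. Eliminate 14 elsewhere: a_3, a_4.
a_2 must be 1 (only option left). Eliminate 1 elsewhere: a_4.
a_3 has just one choice, so a_3 = 5. Remove 5 from a_4.
a_4 must be 11 (only option left). Strike 11 from a_5.
a_5 must be 8 (only option left). Remove 8 from a_6.
a_6 has just one choice, so a_6 = 6.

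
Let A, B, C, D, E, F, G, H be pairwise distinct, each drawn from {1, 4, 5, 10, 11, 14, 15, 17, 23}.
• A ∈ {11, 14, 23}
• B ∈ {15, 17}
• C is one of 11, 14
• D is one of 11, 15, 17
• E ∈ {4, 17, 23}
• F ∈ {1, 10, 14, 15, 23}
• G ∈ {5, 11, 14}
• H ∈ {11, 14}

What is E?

C and H share exactly the 2 values {11, 14}; by pigeonhole those values go to them, so strike 11, 14 from A, D, F, G.
A has just one choice, so A = 23. Remove 23 from E, F.
G's domain is down to {5}, so G = 5.
The 2 variables B and D are confined to {15, 17}, which locks those values in; drop them from E, F.
So E = 4.

4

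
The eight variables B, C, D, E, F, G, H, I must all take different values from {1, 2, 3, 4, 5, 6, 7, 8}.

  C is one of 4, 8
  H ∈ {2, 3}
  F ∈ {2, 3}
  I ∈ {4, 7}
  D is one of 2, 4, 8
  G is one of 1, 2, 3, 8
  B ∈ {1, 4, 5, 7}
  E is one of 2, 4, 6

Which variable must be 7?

The 8 variables draw from only 8 values {1, 2, 3, 4, 5, 6, 7, 8}, so each is used; only B can be 5, hence B = 5.
The 7 still-open variables together cover exactly {1, 2, 3, 4, 6, 7, 8} — 7 values for 7 variables — and 1 appears only in G's list, so G = 1.
Among the 6 still-open variables, 6 fits only E (and all 6 values in {2, 3, 4, 6, 7, 8} must be used), so E = 6.
The 5 still-open variables draw from only 5 values {2, 3, 4, 7, 8}, so each is used; only I can be 7, hence I = 7.

I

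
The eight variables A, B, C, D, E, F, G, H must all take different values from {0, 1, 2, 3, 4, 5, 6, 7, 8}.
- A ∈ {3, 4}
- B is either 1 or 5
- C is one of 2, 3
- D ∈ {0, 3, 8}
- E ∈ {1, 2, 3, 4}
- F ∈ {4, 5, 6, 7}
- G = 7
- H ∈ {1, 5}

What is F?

G must be 7 (only option left). Eliminate 7 elsewhere: F.
B and H share exactly the 2 values {1, 5}; by pigeonhole those values go to them, so strike 1, 5 from E, F.
A, C, E share exactly the 3 values {2, 3, 4}; by pigeonhole those values go to them, so strike 2, 3, 4 from D, F.
So F = 6.

6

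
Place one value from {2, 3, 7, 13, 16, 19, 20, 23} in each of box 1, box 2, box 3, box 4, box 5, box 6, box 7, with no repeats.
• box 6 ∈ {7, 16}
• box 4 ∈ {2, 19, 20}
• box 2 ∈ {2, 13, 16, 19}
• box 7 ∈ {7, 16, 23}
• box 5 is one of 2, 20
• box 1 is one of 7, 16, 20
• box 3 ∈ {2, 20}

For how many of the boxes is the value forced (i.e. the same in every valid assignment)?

The 7 variables draw from only 7 values {2, 7, 13, 16, 19, 20, 23}, so each is used; only box 2 can be 13, hence box 2 = 13.
The 6 still-open variables together cover exactly {2, 7, 16, 19, 20, 23} — 6 values for 6 variables — and 19 appears only in box 4's list, so box 4 = 19.
The 5 still-open variables draw from only 5 values {2, 7, 16, 20, 23}, so each is used; only box 7 can be 23, hence box 7 = 23.
box 3 and box 5 share exactly the 2 values {2, 20}; by pigeonhole those values go to them, so strike 2, 20 from box 1.
Determined: box 2=13, box 4=19, box 7=23. The other boxes each still have more than one consistent value. That makes 3.

3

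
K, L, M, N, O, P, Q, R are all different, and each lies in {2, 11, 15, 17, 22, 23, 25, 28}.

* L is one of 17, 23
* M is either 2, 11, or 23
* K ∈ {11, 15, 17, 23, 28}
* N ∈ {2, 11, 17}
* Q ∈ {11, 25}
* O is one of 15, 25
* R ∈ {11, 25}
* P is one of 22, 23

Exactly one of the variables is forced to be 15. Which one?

O

The 8 variables draw from only 8 values {2, 11, 15, 17, 22, 23, 25, 28}, so each is used; only P can be 22, hence P = 22.
The 7 still-open variables together cover exactly {2, 11, 15, 17, 23, 25, 28} — 7 values for 7 variables — and 28 appears only in K's list, so K = 28.
The 6 still-open variables draw from only 6 values {2, 11, 15, 17, 23, 25}, so each is used; only O can be 15, hence O = 15.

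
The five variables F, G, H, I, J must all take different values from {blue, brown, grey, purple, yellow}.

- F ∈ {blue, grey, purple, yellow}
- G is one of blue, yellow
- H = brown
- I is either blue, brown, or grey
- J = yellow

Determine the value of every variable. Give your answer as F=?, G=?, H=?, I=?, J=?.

F=purple, G=blue, H=brown, I=grey, J=yellow

H has just one choice, so H = brown. Eliminate brown elsewhere: I.
J's domain is down to {yellow}, so J = yellow. Eliminate yellow elsewhere: F, G.
G must be blue (only option left). So F, I can't be blue.
That leaves I = grey. Remove grey from F.
That leaves F = purple.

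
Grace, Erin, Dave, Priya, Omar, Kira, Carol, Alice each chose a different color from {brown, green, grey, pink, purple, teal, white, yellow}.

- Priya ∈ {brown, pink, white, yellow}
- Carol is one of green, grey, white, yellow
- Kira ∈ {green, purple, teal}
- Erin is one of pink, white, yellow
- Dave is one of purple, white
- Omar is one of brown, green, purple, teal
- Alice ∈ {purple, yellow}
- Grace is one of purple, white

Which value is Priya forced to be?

brown

The 8 variables draw from only 8 values {brown, green, grey, pink, purple, teal, white, yellow}, so each is used; only Carol can be grey, hence Carol = grey.
The 2 variables Grace and Dave are confined to {purple, white}, which locks those values in; drop them from Erin, Priya, Omar, Kira, Alice.
Alice has just one choice, so Alice = yellow. So Erin, Priya can't be yellow.
Erin must be pink (only option left). So Priya can't be pink.
So Priya = brown.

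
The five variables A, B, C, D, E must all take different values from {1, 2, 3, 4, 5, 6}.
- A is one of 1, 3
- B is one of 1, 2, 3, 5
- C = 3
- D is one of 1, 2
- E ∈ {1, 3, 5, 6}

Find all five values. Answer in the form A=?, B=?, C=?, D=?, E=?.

C has just one choice, so C = 3. So A, B, E can't be 3.
A has just one choice, so A = 1. Eliminate 1 elsewhere: B, D, E.
D must be 2 (only option left). Strike 2 from B.
B must be 5 (only option left). Remove 5 from E.
E has just one choice, so E = 6.

A=1, B=5, C=3, D=2, E=6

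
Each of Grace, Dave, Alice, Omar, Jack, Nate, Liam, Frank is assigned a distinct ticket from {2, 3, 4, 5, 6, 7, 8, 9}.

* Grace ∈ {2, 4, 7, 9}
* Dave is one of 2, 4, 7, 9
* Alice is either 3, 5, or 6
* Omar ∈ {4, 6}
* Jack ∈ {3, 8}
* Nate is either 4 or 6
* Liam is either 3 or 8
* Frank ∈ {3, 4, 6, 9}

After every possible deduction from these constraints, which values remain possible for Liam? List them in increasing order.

Among the 8 variables, 5 fits only Alice (and all 8 values in {2, 3, 4, 5, 6, 7, 8, 9} must be used), so Alice = 5.
Omar and Nate share exactly the 2 values {4, 6}; by pigeonhole those values go to them, so strike 4, 6 from Grace, Dave, Frank.
Jack and Liam between them cover only {3, 8} — a naked pair. Remove those values from Frank.
Frank's domain is down to {9}, so Frank = 9. Strike 9 from Grace, Dave.
No further eliminations apply; Liam can still be any of 3, 8.

3, 8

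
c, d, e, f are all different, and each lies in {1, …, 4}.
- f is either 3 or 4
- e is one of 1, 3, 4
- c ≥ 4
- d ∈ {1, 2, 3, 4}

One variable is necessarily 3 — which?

c must be 4 (only option left). Remove 4 from d, e, f.
So 3 goes to f.

f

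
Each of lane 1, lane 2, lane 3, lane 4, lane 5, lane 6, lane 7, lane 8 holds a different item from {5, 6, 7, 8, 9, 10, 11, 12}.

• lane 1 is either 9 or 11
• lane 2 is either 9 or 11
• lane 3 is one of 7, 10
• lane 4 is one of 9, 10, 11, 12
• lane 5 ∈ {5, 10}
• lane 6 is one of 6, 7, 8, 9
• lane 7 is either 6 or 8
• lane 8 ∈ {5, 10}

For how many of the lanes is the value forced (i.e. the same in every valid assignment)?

2

Among the 8 variables, 12 fits only lane 4 (and all 8 values in {5, 6, 7, 8, 9, 10, 11, 12} must be used), so lane 4 = 12.
The 2 variables lane 1 and lane 2 are confined to {9, 11}, which locks those values in; drop them from lane 6.
The 2 variables lane 5 and lane 8 are confined to {5, 10}, which locks those values in; drop them from lane 3.
lane 3's domain is down to {7}, so lane 3 = 7. Remove 7 from lane 6.
Determined: lane 3=7, lane 4=12. The other lanes each still have more than one consistent value. That makes 2.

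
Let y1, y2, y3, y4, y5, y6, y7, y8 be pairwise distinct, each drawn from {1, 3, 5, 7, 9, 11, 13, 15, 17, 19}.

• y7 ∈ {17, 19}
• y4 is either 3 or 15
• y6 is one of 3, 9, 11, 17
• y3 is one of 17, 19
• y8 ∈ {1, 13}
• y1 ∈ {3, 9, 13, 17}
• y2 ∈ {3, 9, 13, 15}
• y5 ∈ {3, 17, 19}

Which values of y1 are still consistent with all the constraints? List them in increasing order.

The 8 variables draw from only 8 values {1, 3, 9, 11, 13, 15, 17, 19}, so each is used; only y8 can be 1, hence y8 = 1.
The 7 still-open variables draw from only 7 values {3, 9, 11, 13, 15, 17, 19}, so each is used; only y6 can be 11, hence y6 = 11.
y3 and y7 share exactly the 2 values {17, 19}; by pigeonhole those values go to them, so strike 17, 19 from y1, y5.
y5 must be 3 (only option left). So y1, y2, y4 can't be 3.
y4 has just one choice, so y4 = 15. Remove 15 from y2.
No further eliminations apply; y1 can still be any of 9, 13.

9, 13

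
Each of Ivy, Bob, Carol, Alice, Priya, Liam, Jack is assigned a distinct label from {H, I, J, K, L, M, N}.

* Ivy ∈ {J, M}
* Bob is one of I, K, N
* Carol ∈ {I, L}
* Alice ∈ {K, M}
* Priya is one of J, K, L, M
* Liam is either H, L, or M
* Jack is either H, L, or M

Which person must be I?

Among the 7 variables, N fits only Bob (and all 7 values in {H, I, J, K, L, M, N} must be used), so Bob = N.
The 6 still-open variables together cover exactly {H, I, J, K, L, M} — 6 values for 6 variables — and I appears only in Carol's list, so Carol = I.

Carol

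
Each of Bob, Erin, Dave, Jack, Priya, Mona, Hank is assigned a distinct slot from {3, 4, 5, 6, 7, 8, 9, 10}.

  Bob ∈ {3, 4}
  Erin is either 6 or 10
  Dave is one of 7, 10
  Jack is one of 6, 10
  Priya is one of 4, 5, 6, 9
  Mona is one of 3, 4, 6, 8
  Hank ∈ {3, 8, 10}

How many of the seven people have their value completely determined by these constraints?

Erin and Jack between them cover only {6, 10} — a naked pair. Remove those values from Dave, Priya, Mona, Hank.
Dave's domain is down to {7}, so Dave = 7.
The 3 variables Bob, Mona, Hank are confined to {3, 4, 8}, which locks those values in; drop them from Priya.
Determined: Dave=7. The other people each still have more than one consistent value. That makes 1.

1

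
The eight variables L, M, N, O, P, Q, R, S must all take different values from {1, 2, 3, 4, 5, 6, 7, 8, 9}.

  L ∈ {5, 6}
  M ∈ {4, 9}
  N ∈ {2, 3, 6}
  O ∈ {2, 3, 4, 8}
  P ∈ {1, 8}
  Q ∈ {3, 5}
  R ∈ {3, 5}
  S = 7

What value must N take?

S's domain is down to {7}, so S = 7.
Q and R between them cover only {3, 5} — a naked pair. Remove those values from L, N, O.
That leaves L = 6. So N can't be 6.
So N = 2.

2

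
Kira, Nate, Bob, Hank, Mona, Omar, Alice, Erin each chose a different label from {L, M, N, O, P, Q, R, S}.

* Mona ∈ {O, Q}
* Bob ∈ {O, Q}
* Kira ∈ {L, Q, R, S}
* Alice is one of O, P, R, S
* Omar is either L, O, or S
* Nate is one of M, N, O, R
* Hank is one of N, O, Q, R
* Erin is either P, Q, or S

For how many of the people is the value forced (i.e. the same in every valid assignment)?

2

Among the 8 variables, M fits only Nate (and all 8 values in {L, M, N, O, P, Q, R, S} must be used), so Nate = M.
The 7 still-open variables draw from only 7 values {L, N, O, P, Q, R, S}, so each is used; only Hank can be N, hence Hank = N.
The 2 variables Bob and Mona are confined to {O, Q}, which locks those values in; drop them from Kira, Omar, Alice, Erin.
Determined: Nate=M, Hank=N. The other people each still have more than one consistent value. That makes 2.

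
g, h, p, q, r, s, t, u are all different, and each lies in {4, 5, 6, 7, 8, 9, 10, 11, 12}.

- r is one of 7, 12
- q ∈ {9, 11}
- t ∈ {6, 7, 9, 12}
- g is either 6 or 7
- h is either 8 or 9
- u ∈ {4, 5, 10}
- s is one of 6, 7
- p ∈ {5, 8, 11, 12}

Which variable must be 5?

g and s share exactly the 2 values {6, 7}; by pigeonhole those values go to them, so strike 6, 7 from r, t.
r has just one choice, so r = 12. Remove 12 from p, t.
That leaves t = 9. Eliminate 9 elsewhere: h, q.
h's domain is down to {8}, so h = 8. So p can't be 8.
q must be 11 (only option left). Strike 11 from p.
So 5 goes to p.

p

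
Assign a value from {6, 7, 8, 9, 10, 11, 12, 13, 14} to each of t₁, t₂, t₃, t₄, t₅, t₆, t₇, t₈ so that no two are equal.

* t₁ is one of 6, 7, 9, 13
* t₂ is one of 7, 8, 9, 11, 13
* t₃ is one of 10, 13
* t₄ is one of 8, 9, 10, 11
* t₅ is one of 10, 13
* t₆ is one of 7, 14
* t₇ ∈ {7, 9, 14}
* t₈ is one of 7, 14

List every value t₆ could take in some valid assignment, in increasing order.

7, 14

Among the 8 variables, 6 fits only t₁ (and all 8 values in {6, 7, 8, 9, 10, 11, 13, 14} must be used), so t₁ = 6.
t₃ and t₅ share exactly the 2 values {10, 13}; by pigeonhole those values go to them, so strike 10, 13 from t₂, t₄.
t₆ and t₈ between them cover only {7, 14} — a naked pair. Remove those values from t₂, t₇.
That leaves t₇ = 9. Strike 9 from t₂, t₄.
No further eliminations apply; t₆ can still be any of 7, 14.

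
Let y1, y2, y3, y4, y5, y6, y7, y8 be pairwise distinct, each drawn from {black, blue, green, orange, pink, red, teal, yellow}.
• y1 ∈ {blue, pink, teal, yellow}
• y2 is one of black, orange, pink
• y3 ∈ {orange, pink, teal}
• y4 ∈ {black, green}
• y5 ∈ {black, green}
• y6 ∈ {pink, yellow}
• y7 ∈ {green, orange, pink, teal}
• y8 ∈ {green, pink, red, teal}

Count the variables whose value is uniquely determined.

3

Among the 8 variables, blue fits only y1 (and all 8 values in {black, blue, green, orange, pink, red, teal, yellow} must be used), so y1 = blue.
The 7 still-open variables together cover exactly {black, green, orange, pink, red, teal, yellow} — 7 values for 7 variables — and red appears only in y8's list, so y8 = red.
Among the 6 still-open variables, yellow fits only y6 (and all 6 values in {black, green, orange, pink, teal, yellow} must be used), so y6 = yellow.
The 2 variables y4 and y5 are confined to {black, green}, which locks those values in; drop them from y2, y7.
Determined: y1=blue, y6=yellow, y8=red. The other variables each still have more than one consistent value. That makes 3.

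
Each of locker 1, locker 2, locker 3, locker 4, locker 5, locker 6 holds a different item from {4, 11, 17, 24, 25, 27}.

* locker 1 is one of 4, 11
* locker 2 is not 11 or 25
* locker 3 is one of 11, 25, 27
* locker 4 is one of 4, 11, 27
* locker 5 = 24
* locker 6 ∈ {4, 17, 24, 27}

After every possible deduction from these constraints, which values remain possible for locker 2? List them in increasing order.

locker 5 must be 24 (only option left). So locker 2, locker 6 can't be 24.
The 5 still-open variables draw from only 5 values {4, 11, 17, 25, 27}, so each is used; only locker 3 can be 25, hence locker 3 = 25.
No further eliminations apply; locker 2 can still be any of 4, 17, 27.

4, 17, 27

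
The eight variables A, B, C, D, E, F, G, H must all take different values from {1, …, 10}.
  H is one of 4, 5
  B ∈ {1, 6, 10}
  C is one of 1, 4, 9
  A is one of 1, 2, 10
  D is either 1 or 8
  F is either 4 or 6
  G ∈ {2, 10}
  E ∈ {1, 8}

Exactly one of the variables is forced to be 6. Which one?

B

Among the 8 variables, 5 fits only H (and all 8 values in {1, 2, 4, 5, 6, 8, 9, 10} must be used), so H = 5.
The 7 still-open variables together cover exactly {1, 2, 4, 6, 8, 9, 10} — 7 values for 7 variables — and 9 appears only in C's list, so C = 9.
The 6 still-open variables draw from only 6 values {1, 2, 4, 6, 8, 10}, so each is used; only F can be 4, hence F = 4.
The 5 still-open variables draw from only 5 values {1, 2, 6, 8, 10}, so each is used; only B can be 6, hence B = 6.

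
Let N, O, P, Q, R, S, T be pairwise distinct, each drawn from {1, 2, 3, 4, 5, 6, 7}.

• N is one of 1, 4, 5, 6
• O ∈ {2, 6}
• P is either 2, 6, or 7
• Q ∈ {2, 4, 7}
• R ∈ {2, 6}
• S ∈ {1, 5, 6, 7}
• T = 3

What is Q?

4

T's domain is down to {3}, so T = 3.
O and R share exactly the 2 values {2, 6}; by pigeonhole those values go to them, so strike 2, 6 from N, P, Q, S.
That leaves P = 7. Remove 7 from Q, S.
So Q = 4.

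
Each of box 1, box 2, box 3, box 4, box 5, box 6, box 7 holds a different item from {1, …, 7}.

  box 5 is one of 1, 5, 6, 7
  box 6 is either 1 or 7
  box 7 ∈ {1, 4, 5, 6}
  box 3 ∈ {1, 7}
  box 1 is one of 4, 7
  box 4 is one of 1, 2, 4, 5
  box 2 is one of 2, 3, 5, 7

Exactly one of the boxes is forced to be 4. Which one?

box 1

The 7 variables together cover exactly {1, 2, 3, 4, 5, 6, 7} — 7 values for 7 variables — and 3 appears only in box 2's list, so box 2 = 3.
Among the 6 still-open variables, 2 fits only box 4 (and all 6 values in {1, 2, 4, 5, 6, 7} must be used), so box 4 = 2.
The 2 variables box 3 and box 6 are confined to {1, 7}, which locks those values in; drop them from box 1, box 5, box 7.
So 4 goes to box 1.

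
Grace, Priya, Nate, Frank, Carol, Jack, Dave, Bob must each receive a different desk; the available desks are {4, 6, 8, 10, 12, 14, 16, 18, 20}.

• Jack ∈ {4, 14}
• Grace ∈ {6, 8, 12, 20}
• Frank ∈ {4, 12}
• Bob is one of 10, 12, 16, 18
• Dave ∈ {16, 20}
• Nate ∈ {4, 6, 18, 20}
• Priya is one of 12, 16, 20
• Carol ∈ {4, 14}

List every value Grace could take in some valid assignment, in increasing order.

The 2 variables Carol and Jack are confined to {4, 14}, which locks those values in; drop them from Nate, Frank.
Frank must be 12 (only option left). Remove 12 from Grace, Priya, Bob.
Priya and Dave share exactly the 2 values {16, 20}; by pigeonhole those values go to them, so strike 16, 20 from Grace, Nate, Bob.
No further eliminations apply; Grace can still be any of 6, 8.

6, 8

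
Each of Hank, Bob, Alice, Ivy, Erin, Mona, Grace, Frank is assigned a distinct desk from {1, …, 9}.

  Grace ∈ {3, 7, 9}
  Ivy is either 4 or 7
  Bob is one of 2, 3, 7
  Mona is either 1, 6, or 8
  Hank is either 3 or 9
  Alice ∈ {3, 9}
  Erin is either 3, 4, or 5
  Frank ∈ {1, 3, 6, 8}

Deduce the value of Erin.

The 2 variables Hank and Alice are confined to {3, 9}, which locks those values in; drop them from Bob, Erin, Grace, Frank.
Grace must be 7 (only option left). So Bob, Ivy can't be 7.
That leaves Bob = 2.
Ivy must be 4 (only option left). Strike 4 from Erin.
So Erin = 5.

5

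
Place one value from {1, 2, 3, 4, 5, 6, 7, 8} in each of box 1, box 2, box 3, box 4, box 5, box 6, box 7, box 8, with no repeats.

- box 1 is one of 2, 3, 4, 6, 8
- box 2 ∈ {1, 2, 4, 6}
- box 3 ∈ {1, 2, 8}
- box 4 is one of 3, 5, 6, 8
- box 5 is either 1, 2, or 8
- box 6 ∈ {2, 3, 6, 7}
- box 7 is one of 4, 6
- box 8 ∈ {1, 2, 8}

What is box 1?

3

The 8 variables draw from only 8 values {1, 2, 3, 4, 5, 6, 7, 8}, so each is used; only box 4 can be 5, hence box 4 = 5.
The 7 still-open variables together cover exactly {1, 2, 3, 4, 6, 7, 8} — 7 values for 7 variables — and 7 appears only in box 6's list, so box 6 = 7.
The 6 still-open variables together cover exactly {1, 2, 3, 4, 6, 8} — 6 values for 6 variables — and 3 appears only in box 1's list, so box 1 = 3.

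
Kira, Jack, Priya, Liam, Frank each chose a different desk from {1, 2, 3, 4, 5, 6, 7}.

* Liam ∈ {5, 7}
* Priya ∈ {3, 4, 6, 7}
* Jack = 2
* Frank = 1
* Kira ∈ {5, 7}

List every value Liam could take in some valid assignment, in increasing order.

Jack's domain is down to {2}, so Jack = 2.
Frank's domain is down to {1}, so Frank = 1.
Kira and Liam share exactly the 2 values {5, 7}; by pigeonhole those values go to them, so strike 5, 7 from Priya.
No further eliminations apply; Liam can still be any of 5, 7.

5, 7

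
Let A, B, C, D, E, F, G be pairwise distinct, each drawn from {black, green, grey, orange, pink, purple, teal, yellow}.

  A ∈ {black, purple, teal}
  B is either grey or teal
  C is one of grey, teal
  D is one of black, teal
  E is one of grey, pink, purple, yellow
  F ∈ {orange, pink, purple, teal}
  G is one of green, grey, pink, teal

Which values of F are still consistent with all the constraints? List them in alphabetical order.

orange, pink

B and C share exactly the 2 values {grey, teal}; by pigeonhole those values go to them, so strike grey, teal from A, D, E, F, G.
That leaves D = black. So A can't be black.
That leaves A = purple. Strike purple from E, F.
No further eliminations apply; F can still be any of orange, pink.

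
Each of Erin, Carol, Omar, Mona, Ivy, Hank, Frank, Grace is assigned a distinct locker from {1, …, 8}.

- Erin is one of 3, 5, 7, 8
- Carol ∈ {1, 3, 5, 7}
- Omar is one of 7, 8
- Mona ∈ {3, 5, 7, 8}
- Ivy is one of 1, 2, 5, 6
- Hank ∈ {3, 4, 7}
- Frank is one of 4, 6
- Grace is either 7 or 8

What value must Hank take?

4

The 8 variables draw from only 8 values {1, 2, 3, 4, 5, 6, 7, 8}, so each is used; only Ivy can be 2, hence Ivy = 2.
The 7 still-open variables together cover exactly {1, 3, 4, 5, 6, 7, 8} — 7 values for 7 variables — and 1 appears only in Carol's list, so Carol = 1.
Among the 6 still-open variables, 6 fits only Frank (and all 6 values in {3, 4, 5, 6, 7, 8} must be used), so Frank = 6.
The 5 still-open variables draw from only 5 values {3, 4, 5, 7, 8}, so each is used; only Hank can be 4, hence Hank = 4.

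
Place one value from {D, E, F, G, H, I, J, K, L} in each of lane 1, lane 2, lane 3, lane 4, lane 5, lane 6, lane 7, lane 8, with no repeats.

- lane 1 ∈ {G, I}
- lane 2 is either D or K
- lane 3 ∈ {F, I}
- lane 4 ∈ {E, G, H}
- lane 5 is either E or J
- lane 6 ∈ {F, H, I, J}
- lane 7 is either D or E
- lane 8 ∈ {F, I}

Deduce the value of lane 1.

The 8 variables together cover exactly {D, E, F, G, H, I, J, K} — 8 values for 8 variables — and K appears only in lane 2's list, so lane 2 = K.
Among the 7 still-open variables, D fits only lane 7 (and all 7 values in {D, E, F, G, H, I, J} must be used), so lane 7 = D.
The 2 variables lane 3 and lane 8 are confined to {F, I}, which locks those values in; drop them from lane 1, lane 6.
So lane 1 = G.

G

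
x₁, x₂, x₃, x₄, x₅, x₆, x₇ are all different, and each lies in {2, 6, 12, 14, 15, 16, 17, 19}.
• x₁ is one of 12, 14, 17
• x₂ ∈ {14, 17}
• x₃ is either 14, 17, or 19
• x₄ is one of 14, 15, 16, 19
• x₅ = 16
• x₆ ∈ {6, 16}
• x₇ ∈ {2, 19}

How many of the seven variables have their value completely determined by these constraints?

2

x₅ must be 16 (only option left). Strike 16 from x₄, x₆.
x₆ must be 6 (only option left).
Determined: x₅=16, x₆=6. The other variables each still have more than one consistent value. That makes 2.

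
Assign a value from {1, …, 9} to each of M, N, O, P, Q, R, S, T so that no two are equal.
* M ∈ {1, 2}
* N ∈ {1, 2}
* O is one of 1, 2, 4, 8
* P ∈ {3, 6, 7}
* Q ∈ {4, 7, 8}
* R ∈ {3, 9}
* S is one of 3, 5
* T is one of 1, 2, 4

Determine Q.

7

The 2 variables M and N are confined to {1, 2}, which locks those values in; drop them from O, T.
T has just one choice, so T = 4. Remove 4 from O, Q.
O has just one choice, so O = 8. Remove 8 from Q.
So Q = 7.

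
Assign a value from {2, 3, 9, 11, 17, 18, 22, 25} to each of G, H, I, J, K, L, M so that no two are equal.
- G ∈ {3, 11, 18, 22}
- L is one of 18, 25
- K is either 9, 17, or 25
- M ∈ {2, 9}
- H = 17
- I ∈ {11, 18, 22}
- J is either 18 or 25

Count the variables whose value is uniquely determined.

H must be 17 (only option left). Eliminate 17 elsewhere: K.
J and L share exactly the 2 values {18, 25}; by pigeonhole those values go to them, so strike 18, 25 from G, I, K.
K must be 9 (only option left). Remove 9 from M.
M must be 2 (only option left).
Determined: H=17, K=9, M=2. The other variables each still have more than one consistent value. That makes 3.

3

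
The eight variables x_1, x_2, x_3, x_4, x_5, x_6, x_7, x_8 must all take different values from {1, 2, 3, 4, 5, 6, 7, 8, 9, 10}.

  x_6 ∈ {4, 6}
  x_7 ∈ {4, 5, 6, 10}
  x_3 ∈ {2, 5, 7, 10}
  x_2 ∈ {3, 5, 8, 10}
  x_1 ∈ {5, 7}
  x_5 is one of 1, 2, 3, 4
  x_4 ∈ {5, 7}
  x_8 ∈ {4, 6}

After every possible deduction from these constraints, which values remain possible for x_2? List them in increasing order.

3, 8

x_1 and x_4 share exactly the 2 values {5, 7}; by pigeonhole those values go to them, so strike 5, 7 from x_2, x_3, x_7.
x_6 and x_8 between them cover only {4, 6} — a naked pair. Remove those values from x_5, x_7.
x_7 must be 10 (only option left). Strike 10 from x_2, x_3.
x_3 must be 2 (only option left). So x_5 can't be 2.
No further eliminations apply; x_2 can still be any of 3, 8.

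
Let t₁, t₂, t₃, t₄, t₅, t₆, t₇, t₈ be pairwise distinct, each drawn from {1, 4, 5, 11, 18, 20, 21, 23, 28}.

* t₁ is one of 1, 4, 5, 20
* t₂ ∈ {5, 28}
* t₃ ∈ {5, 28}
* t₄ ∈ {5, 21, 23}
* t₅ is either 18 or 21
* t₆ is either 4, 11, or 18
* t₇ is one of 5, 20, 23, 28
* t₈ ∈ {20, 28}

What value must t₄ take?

t₂ and t₃ between them cover only {5, 28} — a naked pair. Remove those values from t₁, t₄, t₇, t₈.
t₈ must be 20 (only option left). Remove 20 from t₁, t₇.
t₇ must be 23 (only option left). Eliminate 23 elsewhere: t₄.
So t₄ = 21.

21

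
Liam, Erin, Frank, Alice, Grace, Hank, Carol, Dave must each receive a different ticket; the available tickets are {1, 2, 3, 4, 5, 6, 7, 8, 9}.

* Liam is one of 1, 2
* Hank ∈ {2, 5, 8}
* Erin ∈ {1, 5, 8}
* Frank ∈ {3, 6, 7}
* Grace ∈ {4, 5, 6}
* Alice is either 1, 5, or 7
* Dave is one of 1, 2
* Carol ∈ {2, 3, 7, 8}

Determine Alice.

7

The 8 variables together cover exactly {1, 2, 3, 4, 5, 6, 7, 8} — 8 values for 8 variables — and 4 appears only in Grace's list, so Grace = 4.
The 7 still-open variables together cover exactly {1, 2, 3, 5, 6, 7, 8} — 7 values for 7 variables — and 6 appears only in Frank's list, so Frank = 6.
Among the 6 still-open variables, 3 fits only Carol (and all 6 values in {1, 2, 3, 5, 7, 8} must be used), so Carol = 3.
The 5 still-open variables draw from only 5 values {1, 2, 5, 7, 8}, so each is used; only Alice can be 7, hence Alice = 7.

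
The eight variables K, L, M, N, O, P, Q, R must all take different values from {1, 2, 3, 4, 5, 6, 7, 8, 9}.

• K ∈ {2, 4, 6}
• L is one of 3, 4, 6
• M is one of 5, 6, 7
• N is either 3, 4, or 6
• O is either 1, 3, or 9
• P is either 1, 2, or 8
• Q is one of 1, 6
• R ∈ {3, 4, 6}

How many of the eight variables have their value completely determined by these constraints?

4

The 3 variables L, N, R are confined to {3, 4, 6}, which locks those values in; drop them from K, M, O, Q.
That leaves K = 2. Strike 2 from P.
Q has just one choice, so Q = 1. So O, P can't be 1.
O's domain is down to {9}, so O = 9.
That leaves P = 8.
Determined: K=2, O=9, P=8, Q=1. The other variables each still have more than one consistent value. That makes 4.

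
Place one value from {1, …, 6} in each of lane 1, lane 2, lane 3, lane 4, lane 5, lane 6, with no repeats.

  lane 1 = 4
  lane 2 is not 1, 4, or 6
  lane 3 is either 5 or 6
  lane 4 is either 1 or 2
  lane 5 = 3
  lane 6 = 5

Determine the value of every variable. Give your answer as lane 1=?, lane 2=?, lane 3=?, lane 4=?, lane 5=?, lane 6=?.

lane 1's domain is down to {4}, so lane 1 = 4.
lane 5 has just one choice, so lane 5 = 3. Strike 3 from lane 2.
That leaves lane 6 = 5. Strike 5 from lane 2, lane 3.
lane 2 must be 2 (only option left). Strike 2 from lane 4.
lane 3 has just one choice, so lane 3 = 6.
lane 4 must be 1 (only option left).

lane 1=4, lane 2=2, lane 3=6, lane 4=1, lane 5=3, lane 6=5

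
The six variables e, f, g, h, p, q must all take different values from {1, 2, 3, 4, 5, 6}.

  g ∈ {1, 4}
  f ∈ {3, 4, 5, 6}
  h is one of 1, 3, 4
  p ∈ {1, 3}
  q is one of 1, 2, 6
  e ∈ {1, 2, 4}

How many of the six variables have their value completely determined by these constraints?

The 6 variables together cover exactly {1, 2, 3, 4, 5, 6} — 6 values for 6 variables — and 5 appears only in f's list, so f = 5.
The 5 still-open variables together cover exactly {1, 2, 3, 4, 6} — 5 values for 5 variables — and 6 appears only in q's list, so q = 6.
Among the 4 still-open variables, 2 fits only e (and all 4 values in {1, 2, 3, 4} must be used), so e = 2.
Determined: e=2, f=5, q=6. The other variables each still have more than one consistent value. That makes 3.

3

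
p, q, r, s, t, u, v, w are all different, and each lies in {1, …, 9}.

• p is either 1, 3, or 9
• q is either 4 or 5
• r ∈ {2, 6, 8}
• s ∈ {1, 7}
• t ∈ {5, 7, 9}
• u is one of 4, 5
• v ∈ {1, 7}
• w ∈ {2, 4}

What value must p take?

q and u between them cover only {4, 5} — a naked pair. Remove those values from t, w.
That leaves w = 2. Remove 2 from r.
s and v share exactly the 2 values {1, 7}; by pigeonhole those values go to them, so strike 1, 7 from p, t.
That leaves t = 9. So p can't be 9.
So p = 3.

3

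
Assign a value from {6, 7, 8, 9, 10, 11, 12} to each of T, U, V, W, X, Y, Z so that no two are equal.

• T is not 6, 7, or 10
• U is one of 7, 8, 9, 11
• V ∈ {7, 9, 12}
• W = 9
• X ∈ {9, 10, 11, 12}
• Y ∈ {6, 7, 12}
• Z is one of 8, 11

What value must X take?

W has just one choice, so W = 9. Strike 9 from T, U, V, X.
Among the 6 still-open variables, 6 fits only Y (and all 6 values in {6, 7, 8, 10, 11, 12} must be used), so Y = 6.
The 5 still-open variables draw from only 5 values {7, 8, 10, 11, 12}, so each is used; only X can be 10, hence X = 10.

10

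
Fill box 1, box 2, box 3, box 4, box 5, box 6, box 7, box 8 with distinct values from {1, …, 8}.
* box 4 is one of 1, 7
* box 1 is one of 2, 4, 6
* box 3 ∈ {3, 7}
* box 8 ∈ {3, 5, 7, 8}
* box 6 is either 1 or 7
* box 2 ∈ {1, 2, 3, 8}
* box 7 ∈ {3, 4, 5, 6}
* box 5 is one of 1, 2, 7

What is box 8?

5

The 2 variables box 4 and box 6 are confined to {1, 7}, which locks those values in; drop them from box 2, box 3, box 5, box 8.
box 3 has just one choice, so box 3 = 3. So box 2, box 7, box 8 can't be 3.
That leaves box 5 = 2. So box 1, box 2 can't be 2.
box 2 must be 8 (only option left). Eliminate 8 elsewhere: box 8.
So box 8 = 5.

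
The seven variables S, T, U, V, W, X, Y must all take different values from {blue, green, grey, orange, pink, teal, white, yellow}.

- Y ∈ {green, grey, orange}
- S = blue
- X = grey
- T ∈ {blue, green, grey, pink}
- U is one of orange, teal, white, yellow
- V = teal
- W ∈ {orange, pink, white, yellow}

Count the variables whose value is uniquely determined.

S has just one choice, so S = blue. Strike blue from T.
V must be teal (only option left). Strike teal from U.
That leaves X = grey. Remove grey from T, Y.
Determined: S=blue, V=teal, X=grey. The other variables each still have more than one consistent value. That makes 3.

3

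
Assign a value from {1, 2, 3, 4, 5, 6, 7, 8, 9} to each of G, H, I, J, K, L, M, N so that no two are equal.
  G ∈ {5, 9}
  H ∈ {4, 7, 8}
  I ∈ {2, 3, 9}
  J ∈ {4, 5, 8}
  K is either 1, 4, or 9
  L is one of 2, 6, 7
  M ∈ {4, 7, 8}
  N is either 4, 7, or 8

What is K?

The 3 variables H, M, N are confined to {4, 7, 8}, which locks those values in; drop them from J, K, L.
That leaves J = 5. Eliminate 5 elsewhere: G.
That leaves G = 9. So I, K can't be 9.
So K = 1.

1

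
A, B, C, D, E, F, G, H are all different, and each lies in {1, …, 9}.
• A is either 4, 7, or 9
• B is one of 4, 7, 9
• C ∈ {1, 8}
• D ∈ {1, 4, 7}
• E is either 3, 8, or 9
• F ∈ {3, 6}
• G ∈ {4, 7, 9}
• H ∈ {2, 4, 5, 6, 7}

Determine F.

6

A, B, G share exactly the 3 values {4, 7, 9}; by pigeonhole those values go to them, so strike 4, 7, 9 from D, E, H.
D must be 1 (only option left). Remove 1 from C.
C must be 8 (only option left). Strike 8 from E.
That leaves E = 3. So F can't be 3.
So F = 6.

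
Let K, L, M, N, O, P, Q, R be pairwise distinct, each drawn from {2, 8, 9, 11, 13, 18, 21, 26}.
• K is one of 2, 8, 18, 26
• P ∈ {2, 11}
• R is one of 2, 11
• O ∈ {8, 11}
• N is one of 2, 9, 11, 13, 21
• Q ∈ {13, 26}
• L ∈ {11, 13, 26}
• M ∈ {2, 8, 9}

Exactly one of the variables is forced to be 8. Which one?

The 8 variables draw from only 8 values {2, 8, 9, 11, 13, 18, 21, 26}, so each is used; only K can be 18, hence K = 18.
Among the 7 still-open variables, 21 fits only N (and all 7 values in {2, 8, 9, 11, 13, 21, 26} must be used), so N = 21.
The 6 still-open variables together cover exactly {2, 8, 9, 11, 13, 26} — 6 values for 6 variables — and 9 appears only in M's list, so M = 9.
The 5 still-open variables together cover exactly {2, 8, 11, 13, 26} — 5 values for 5 variables — and 8 appears only in O's list, so O = 8.

O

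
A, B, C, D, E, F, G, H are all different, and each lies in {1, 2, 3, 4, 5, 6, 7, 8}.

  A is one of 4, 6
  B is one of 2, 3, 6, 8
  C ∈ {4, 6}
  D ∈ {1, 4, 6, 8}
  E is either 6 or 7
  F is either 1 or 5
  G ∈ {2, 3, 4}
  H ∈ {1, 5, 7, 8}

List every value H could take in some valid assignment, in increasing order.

A and C share exactly the 2 values {4, 6}; by pigeonhole those values go to them, so strike 4, 6 from B, D, E, G.
E must be 7 (only option left). Remove 7 from H.
The 3 variables D, F, H are confined to {1, 5, 8}, which locks those values in; drop them from B.
No further eliminations apply; H can still be any of 1, 5, 8.

1, 5, 8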